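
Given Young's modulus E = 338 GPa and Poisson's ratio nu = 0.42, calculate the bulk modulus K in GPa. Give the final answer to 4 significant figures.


K = E / (3*(1-2*nu))
K = 338 / (3*(1-2*0.42))
K = 704.2 GPa


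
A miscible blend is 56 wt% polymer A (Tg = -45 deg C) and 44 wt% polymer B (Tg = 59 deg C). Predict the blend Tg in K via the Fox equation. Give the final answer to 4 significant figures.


1/Tg = w1/Tg1 + w2/Tg2 (in Kelvin)
Tg1 = 228.15 K, Tg2 = 332.15 K
1/Tg = 0.56/228.15 + 0.44/332.15
Tg = 264.6 K


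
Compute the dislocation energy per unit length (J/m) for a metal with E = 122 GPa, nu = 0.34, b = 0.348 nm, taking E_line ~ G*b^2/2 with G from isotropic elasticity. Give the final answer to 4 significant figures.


Step 1: G = E / (2*(1+nu))
G = 122 / (2*(1+0.34)) = 45.5224 GPa = 4.55224e+10 Pa
Step 2: E_line = G*b^2/2
b = 0.348 nm = 3.48e-10 m
E_line = 0.5 * 4.55224e+10 * (3.48e-10)^2 = 2.756e-09 J/m


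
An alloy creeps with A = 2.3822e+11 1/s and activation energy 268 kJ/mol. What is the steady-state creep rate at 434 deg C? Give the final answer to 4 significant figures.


rate = A * exp(-Q / (R*T))
T = 434 + 273.15 = 707.15 K
rate = 2.3822e+11 * exp(-268e3 / (8.314 * 707.15))
rate = 3.802e-09 1/s


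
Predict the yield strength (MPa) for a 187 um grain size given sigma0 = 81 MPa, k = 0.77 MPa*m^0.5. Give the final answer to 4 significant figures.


sigma_y = sigma0 + k / sqrt(d)
d = 187 um = 1.87e-04 m
sigma_y = 81 + 0.77 / sqrt(1.87e-04)
sigma_y = 137.3 MPa


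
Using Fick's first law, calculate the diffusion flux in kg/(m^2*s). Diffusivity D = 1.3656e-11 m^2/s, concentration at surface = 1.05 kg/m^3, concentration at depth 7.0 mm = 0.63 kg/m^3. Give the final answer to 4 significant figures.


J = -D * (dC/dx) = D * (C1 - C2) / dx
J = 1.3656e-11 * (1.05 - 0.63) / 7e-03
J = 8.194e-10 kg/(m^2*s)


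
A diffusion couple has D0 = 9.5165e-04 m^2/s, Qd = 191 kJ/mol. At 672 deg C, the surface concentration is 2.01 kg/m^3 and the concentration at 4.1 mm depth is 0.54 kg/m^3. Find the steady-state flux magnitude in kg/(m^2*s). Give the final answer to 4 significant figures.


Step 1: D = D0 * exp(-Qd/(R*T))
T = 672 + 273.15 = 945.15 K
D = 9.5165e-04 * exp(-191e3 / (8.314 * 945.15)) = 2.6442e-14 m^2/s
Step 2: J = D * (C1 - C2) / dx
J = 2.6442e-14 * (2.01 - 0.54) / 4.1e-03
J = 9.48e-12 kg/(m^2*s)


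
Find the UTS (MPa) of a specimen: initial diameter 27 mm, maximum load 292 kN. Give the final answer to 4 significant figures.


A0 = pi*(d/2)^2 = pi*(27/2)^2 = 572.555 mm^2
UTS = F_max / A0 = 292*1000 / 572.555
UTS = 510 MPa


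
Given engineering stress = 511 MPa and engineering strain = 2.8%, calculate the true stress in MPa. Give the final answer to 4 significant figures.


sigma_true = sigma_eng * (1 + epsilon_eng)
sigma_true = 511 * (1 + 0.028)
sigma_true = 525.3 MPa


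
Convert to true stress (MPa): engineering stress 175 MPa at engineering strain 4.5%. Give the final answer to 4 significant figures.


sigma_true = sigma_eng * (1 + epsilon_eng)
sigma_true = 175 * (1 + 0.045)
sigma_true = 182.9 MPa


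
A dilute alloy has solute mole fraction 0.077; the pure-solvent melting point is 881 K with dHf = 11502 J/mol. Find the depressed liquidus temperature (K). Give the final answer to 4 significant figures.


dT = R*Tm^2*x / dHf
dT = 8.314 * 881^2 * 0.077 / 11502
dT = 43.1995 K
T_new = 881 - 43.1995 = 837.8 K


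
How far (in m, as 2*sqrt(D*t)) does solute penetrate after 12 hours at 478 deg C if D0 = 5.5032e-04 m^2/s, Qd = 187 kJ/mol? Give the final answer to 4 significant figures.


Step 1: D = D0 * exp(-Qd/(R*T))
T = 751.15 K
D = 5.5032e-04 * exp(-187e3 / (8.314 * 751.15)) = 5.44814e-17 m^2/s
Step 2: L = 2*sqrt(D*t)
t = 12 h = 43200 s
L = 2*sqrt(5.44814e-17 * 43200) = 3.068e-06 m


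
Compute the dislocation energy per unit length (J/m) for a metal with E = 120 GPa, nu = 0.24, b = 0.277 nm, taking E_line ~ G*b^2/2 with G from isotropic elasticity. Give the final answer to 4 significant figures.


Step 1: G = E / (2*(1+nu))
G = 120 / (2*(1+0.24)) = 48.3871 GPa = 4.83871e+10 Pa
Step 2: E_line = G*b^2/2
b = 0.277 nm = 2.77e-10 m
E_line = 0.5 * 4.83871e+10 * (2.77e-10)^2 = 1.856e-09 J/m


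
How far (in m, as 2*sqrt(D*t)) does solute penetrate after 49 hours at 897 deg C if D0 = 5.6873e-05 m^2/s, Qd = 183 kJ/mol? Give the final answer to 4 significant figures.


Step 1: D = D0 * exp(-Qd/(R*T))
T = 1170.15 K
D = 5.6873e-05 * exp(-183e3 / (8.314 * 1170.15)) = 3.85146e-13 m^2/s
Step 2: L = 2*sqrt(D*t)
t = 49 h = 176400 s
L = 2*sqrt(3.85146e-13 * 176400) = 5.213e-04 m


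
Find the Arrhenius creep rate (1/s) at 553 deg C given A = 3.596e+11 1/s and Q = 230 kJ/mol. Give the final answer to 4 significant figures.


rate = A * exp(-Q / (R*T))
T = 553 + 273.15 = 826.15 K
rate = 3.596e+11 * exp(-230e3 / (8.314 * 826.15))
rate = 1.031e-03 1/s


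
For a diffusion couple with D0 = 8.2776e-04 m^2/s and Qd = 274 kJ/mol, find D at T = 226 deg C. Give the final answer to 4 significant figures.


D = D0 * exp(-Qd / (R*T))
T = 499.15 K
D = 8.2776e-04 * exp(-274e3 / (8.314 * 499.15))
D = 1.752e-32 m^2/s


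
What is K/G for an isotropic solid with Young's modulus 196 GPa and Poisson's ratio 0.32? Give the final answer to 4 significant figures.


G = E / (2*(1+nu))
G = 196 / (2*(1+0.32)) = 74.2424 GPa
K = E / (3*(1-2*nu))
K = 196 / (3*(1-2*0.32)) = 181.481 GPa
K/G = 181.481 / 74.2424 = 2.444


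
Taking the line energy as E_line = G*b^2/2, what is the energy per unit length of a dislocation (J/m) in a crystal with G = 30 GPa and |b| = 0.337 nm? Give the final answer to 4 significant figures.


E = G*b^2/2
b = 0.337 nm = 3.37e-10 m
G = 30 GPa = 3e+10 Pa
E = 0.5 * 3e+10 * (3.37e-10)^2
E = 1.704e-09 J/m


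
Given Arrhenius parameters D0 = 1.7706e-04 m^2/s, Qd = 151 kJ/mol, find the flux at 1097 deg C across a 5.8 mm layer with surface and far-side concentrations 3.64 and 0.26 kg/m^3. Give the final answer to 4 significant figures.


Step 1: D = D0 * exp(-Qd/(R*T))
T = 1097 + 273.15 = 1370.15 K
D = 1.7706e-04 * exp(-151e3 / (8.314 * 1370.15)) = 3.09952e-10 m^2/s
Step 2: J = D * (C1 - C2) / dx
J = 3.09952e-10 * (3.64 - 0.26) / 5.8e-03
J = 1.806e-07 kg/(m^2*s)


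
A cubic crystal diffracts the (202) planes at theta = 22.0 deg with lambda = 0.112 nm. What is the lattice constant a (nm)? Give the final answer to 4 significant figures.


d = lambda / (2*sin(theta))
d = 0.112 / (2*sin(22.0 deg))
d = 0.14949 nm
a = d * sqrt(h^2+k^2+l^2) = 0.14949 * sqrt(8)
a = 0.4228 nm


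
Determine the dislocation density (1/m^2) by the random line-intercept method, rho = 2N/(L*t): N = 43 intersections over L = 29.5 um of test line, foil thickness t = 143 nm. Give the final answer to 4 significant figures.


rho = 2N / (L * t)
L = 29.5 um = 2.95e-05 m, t = 143 nm = 1.43e-07 m
rho = 2 * 43 / (2.95e-05 * 1.43e-07)
rho = 2.039e+13 1/m^2


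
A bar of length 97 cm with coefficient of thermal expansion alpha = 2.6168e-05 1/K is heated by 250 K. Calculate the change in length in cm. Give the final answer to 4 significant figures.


dL = L0 * alpha * dT
dL = 97 * 2.6168e-05 * 250
dL = 0.6346 cm


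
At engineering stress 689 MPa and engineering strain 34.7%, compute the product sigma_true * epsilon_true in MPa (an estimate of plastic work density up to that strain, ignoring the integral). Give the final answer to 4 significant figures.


sigma_true = sigma_eng * (1 + epsilon_eng)
sigma_true = 689 * (1 + 0.347) = 928.083 MPa
epsilon_true = ln(1 + epsilon_eng)
epsilon_true = ln(1 + 0.347) = 0.29788
sigma_true * epsilon_true = 928.083 * 0.29788 = 276.5 MPa


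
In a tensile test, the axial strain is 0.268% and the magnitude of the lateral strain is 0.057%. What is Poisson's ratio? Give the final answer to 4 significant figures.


nu = -epsilon_lat / epsilon_axial
Lateral strain is contraction (negative), so using magnitudes:
nu = 0.057 / 0.268
nu = 0.2127


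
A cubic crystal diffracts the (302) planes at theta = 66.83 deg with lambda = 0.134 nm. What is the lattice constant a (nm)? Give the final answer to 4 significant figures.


d = lambda / (2*sin(theta))
d = 0.134 / (2*sin(66.83 deg))
d = 0.0728783 nm
a = d * sqrt(h^2+k^2+l^2) = 0.0728783 * sqrt(13)
a = 0.2628 nm


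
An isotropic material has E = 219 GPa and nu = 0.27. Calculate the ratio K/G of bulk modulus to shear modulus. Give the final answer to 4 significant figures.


G = E / (2*(1+nu))
G = 219 / (2*(1+0.27)) = 86.2205 GPa
K = E / (3*(1-2*nu))
K = 219 / (3*(1-2*0.27)) = 158.696 GPa
K/G = 158.696 / 86.2205 = 1.841


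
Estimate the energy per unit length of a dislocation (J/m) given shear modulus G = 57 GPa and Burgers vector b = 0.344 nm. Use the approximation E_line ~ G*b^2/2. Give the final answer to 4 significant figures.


E = G*b^2/2
b = 0.344 nm = 3.44e-10 m
G = 57 GPa = 5.7e+10 Pa
E = 0.5 * 5.7e+10 * (3.44e-10)^2
E = 3.373e-09 J/m


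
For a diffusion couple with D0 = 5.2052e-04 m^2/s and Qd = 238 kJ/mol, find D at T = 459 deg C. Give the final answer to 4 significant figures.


D = D0 * exp(-Qd / (R*T))
T = 732.15 K
D = 5.2052e-04 * exp(-238e3 / (8.314 * 732.15))
D = 5.444e-21 m^2/s


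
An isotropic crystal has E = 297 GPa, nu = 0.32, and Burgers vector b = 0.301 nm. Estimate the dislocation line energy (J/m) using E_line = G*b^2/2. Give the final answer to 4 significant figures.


Step 1: G = E / (2*(1+nu))
G = 297 / (2*(1+0.32)) = 112.5 GPa = 1.125e+11 Pa
Step 2: E_line = G*b^2/2
b = 0.301 nm = 3.01e-10 m
E_line = 0.5 * 1.125e+11 * (3.01e-10)^2 = 5.096e-09 J/m


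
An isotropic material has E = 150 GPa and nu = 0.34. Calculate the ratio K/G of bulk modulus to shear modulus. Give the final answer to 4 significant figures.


G = E / (2*(1+nu))
G = 150 / (2*(1+0.34)) = 55.9701 GPa
K = E / (3*(1-2*nu))
K = 150 / (3*(1-2*0.34)) = 156.25 GPa
K/G = 156.25 / 55.9701 = 2.792


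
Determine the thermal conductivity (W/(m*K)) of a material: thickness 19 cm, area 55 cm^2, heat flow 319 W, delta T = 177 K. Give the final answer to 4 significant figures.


k = Q*L / (A*dT)
L = 0.19 m, A = 5.5e-03 m^2
k = 319 * 0.19 / (5.5e-03 * 177)
k = 62.26 W/(m*K)


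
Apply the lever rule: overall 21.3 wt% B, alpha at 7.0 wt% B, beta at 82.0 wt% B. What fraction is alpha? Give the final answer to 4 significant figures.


f_alpha = (C_beta - C0) / (C_beta - C_alpha)
f_alpha = (82.0 - 21.3) / (82.0 - 7.0)
f_alpha = 0.8093


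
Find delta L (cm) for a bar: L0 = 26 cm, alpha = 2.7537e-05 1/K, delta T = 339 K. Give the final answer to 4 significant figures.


dL = L0 * alpha * dT
dL = 26 * 2.7537e-05 * 339
dL = 0.2427 cm


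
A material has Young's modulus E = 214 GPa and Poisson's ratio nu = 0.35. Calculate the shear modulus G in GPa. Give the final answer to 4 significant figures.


G = E / (2*(1+nu))
G = 214 / (2*(1+0.35))
G = 79.26 GPa


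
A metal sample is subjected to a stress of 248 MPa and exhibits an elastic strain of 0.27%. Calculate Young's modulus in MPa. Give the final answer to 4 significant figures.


E = sigma / epsilon
epsilon = 0.27% = 2.7e-03
E = 248 / 2.7e-03
E = 91850 MPa


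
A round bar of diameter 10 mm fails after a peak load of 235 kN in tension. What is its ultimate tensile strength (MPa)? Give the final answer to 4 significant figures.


A0 = pi*(d/2)^2 = pi*(10/2)^2 = 78.5398 mm^2
UTS = F_max / A0 = 235*1000 / 78.5398
UTS = 2992 MPa


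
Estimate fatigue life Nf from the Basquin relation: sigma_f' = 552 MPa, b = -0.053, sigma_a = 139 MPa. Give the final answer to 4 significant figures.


sigma_a = sigma_f' * (2*Nf)^b
2*Nf = (sigma_a / sigma_f')^(1/b)
2*Nf = (139 / 552)^(1/-0.053)
2*Nf = 1.99737e+11
Nf = 9.987e+10 cycles


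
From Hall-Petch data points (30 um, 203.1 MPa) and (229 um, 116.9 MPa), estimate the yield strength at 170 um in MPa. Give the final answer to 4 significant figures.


sigma_y = sigma0 + k / sqrt(d)
1/sqrt(d1) = 1/sqrt(3e-05) = 182.574;  1/sqrt(d2) = 66.0819
k = (sigma1 - sigma2) / (1/sqrt(d1) - 1/sqrt(d2)) = (203.1 - 116.9) / (182.574 - 66.0819) = 0.739963 MPa*m^0.5
sigma0 = sigma1 - k/sqrt(d1) = 203.1 - 0.739963*182.574 = 68.0019 MPa
sigma_y(d3) = 68.0019 + 0.739963 / sqrt(1.7e-04) = 124.8 MPa


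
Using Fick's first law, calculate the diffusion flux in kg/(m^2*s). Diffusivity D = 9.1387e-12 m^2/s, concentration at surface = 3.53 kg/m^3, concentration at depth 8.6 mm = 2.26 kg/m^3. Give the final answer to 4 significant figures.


J = -D * (dC/dx) = D * (C1 - C2) / dx
J = 9.1387e-12 * (3.53 - 2.26) / 8.6e-03
J = 1.35e-09 kg/(m^2*s)


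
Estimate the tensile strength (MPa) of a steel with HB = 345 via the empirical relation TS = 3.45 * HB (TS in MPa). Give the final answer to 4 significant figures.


TS (MPa) = 3.45 * HB
TS = 3.45 * 345
TS = 1190 MPa


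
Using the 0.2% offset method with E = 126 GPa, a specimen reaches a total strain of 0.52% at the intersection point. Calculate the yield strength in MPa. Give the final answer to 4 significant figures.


Offset strain = 0.002
Elastic strain at yield = total_strain - offset = 5.2e-03 - 0.002 = 3.2e-03
sigma_y = E * elastic_strain = 126000 * 3.2e-03
sigma_y = 403.2 MPa


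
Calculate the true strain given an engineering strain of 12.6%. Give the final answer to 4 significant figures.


epsilon_true = ln(1 + epsilon_eng)
epsilon_true = ln(1 + 0.126)
epsilon_true = 0.1187


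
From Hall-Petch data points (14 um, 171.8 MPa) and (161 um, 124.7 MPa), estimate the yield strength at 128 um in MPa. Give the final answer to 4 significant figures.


sigma_y = sigma0 + k / sqrt(d)
1/sqrt(d1) = 1/sqrt(1.4e-05) = 267.261;  1/sqrt(d2) = 78.811
k = (sigma1 - sigma2) / (1/sqrt(d1) - 1/sqrt(d2)) = (171.8 - 124.7) / (267.261 - 78.811) = 0.249933 MPa*m^0.5
sigma0 = sigma1 - k/sqrt(d1) = 171.8 - 0.249933*267.261 = 105.002 MPa
sigma_y(d3) = 105.002 + 0.249933 / sqrt(1.28e-04) = 127.1 MPa


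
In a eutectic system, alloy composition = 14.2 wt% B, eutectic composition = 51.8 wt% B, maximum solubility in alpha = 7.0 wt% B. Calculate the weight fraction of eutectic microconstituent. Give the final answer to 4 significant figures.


f_primary = (C_e - C0) / (C_e - C_alpha_max)
f_primary = (51.8 - 14.2) / (51.8 - 7.0)
f_primary = 0.839286
f_eutectic = 1 - 0.839286 = 0.1607


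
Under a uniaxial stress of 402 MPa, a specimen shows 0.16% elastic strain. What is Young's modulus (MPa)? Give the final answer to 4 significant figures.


E = sigma / epsilon
epsilon = 0.16% = 1.6e-03
E = 402 / 1.6e-03
E = 251300 MPa


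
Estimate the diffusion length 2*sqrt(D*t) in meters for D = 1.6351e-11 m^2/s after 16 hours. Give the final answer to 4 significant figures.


t = 16 hr = 57600 s
Diffusion length = 2*sqrt(D*t)
= 2*sqrt(1.6351e-11 * 57600)
= 1.941e-03 m


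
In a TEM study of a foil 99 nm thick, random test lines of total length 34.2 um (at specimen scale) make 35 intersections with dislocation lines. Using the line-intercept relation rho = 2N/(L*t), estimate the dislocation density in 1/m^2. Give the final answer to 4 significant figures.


rho = 2N / (L * t)
L = 34.2 um = 3.42e-05 m, t = 99 nm = 9.9e-08 m
rho = 2 * 35 / (3.42e-05 * 9.9e-08)
rho = 2.067e+13 1/m^2


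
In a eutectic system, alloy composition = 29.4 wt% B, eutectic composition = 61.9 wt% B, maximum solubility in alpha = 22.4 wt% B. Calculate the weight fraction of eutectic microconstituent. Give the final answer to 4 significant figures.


f_primary = (C_e - C0) / (C_e - C_alpha_max)
f_primary = (61.9 - 29.4) / (61.9 - 22.4)
f_primary = 0.822785
f_eutectic = 1 - 0.822785 = 0.1772


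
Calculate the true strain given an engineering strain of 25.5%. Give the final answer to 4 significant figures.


epsilon_true = ln(1 + epsilon_eng)
epsilon_true = ln(1 + 0.255)
epsilon_true = 0.2271


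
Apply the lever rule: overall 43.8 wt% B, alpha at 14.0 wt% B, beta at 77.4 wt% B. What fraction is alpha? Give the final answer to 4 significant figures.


f_alpha = (C_beta - C0) / (C_beta - C_alpha)
f_alpha = (77.4 - 43.8) / (77.4 - 14.0)
f_alpha = 0.53


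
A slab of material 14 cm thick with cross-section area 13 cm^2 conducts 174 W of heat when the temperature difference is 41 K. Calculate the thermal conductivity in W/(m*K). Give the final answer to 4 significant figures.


k = Q*L / (A*dT)
L = 0.14 m, A = 1.3e-03 m^2
k = 174 * 0.14 / (1.3e-03 * 41)
k = 457 W/(m*K)


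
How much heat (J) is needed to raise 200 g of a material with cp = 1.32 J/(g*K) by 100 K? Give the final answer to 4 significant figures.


Q = m * cp * dT
Q = 200 * 1.32 * 100
Q = 26400 J


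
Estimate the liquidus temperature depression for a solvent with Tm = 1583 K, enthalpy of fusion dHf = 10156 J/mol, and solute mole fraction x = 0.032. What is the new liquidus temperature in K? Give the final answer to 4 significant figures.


dT = R*Tm^2*x / dHf
dT = 8.314 * 1583^2 * 0.032 / 10156
dT = 65.6446 K
T_new = 1583 - 65.6446 = 1517 K


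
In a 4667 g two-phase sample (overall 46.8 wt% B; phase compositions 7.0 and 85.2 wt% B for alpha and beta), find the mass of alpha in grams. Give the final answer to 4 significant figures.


f_alpha = (C_beta - C0) / (C_beta - C_alpha)
f_alpha = (85.2 - 46.8) / (85.2 - 7.0) = 0.491049
m_alpha = f_alpha * m_total = 0.491049 * 4667 = 2292 g


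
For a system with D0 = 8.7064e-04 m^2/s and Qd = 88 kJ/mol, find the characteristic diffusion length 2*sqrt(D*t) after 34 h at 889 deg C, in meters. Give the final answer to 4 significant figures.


Step 1: D = D0 * exp(-Qd/(R*T))
T = 1162.15 K
D = 8.7064e-04 * exp(-88e3 / (8.314 * 1162.15)) = 9.64715e-08 m^2/s
Step 2: L = 2*sqrt(D*t)
t = 34 h = 122400 s
L = 2*sqrt(9.64715e-08 * 122400) = 0.2173 m


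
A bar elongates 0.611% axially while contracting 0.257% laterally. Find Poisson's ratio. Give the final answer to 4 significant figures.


nu = -epsilon_lat / epsilon_axial
Lateral strain is contraction (negative), so using magnitudes:
nu = 0.257 / 0.611
nu = 0.4206


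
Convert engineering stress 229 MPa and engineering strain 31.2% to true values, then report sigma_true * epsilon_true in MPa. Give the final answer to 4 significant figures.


sigma_true = sigma_eng * (1 + epsilon_eng)
sigma_true = 229 * (1 + 0.312) = 300.448 MPa
epsilon_true = ln(1 + epsilon_eng)
epsilon_true = ln(1 + 0.312) = 0.271553
sigma_true * epsilon_true = 300.448 * 0.271553 = 81.59 MPa


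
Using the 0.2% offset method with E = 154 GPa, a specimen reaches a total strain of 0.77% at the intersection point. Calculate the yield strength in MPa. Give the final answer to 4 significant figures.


Offset strain = 0.002
Elastic strain at yield = total_strain - offset = 7.7e-03 - 0.002 = 5.7e-03
sigma_y = E * elastic_strain = 154000 * 5.7e-03
sigma_y = 877.8 MPa


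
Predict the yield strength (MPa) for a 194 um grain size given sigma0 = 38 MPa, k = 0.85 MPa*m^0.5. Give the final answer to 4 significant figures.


sigma_y = sigma0 + k / sqrt(d)
d = 194 um = 1.94e-04 m
sigma_y = 38 + 0.85 / sqrt(1.94e-04)
sigma_y = 99.03 MPa


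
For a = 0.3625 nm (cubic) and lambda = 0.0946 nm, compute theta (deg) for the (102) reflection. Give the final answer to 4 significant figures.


d = a / sqrt(h^2+k^2+l^2)
d = 0.3625 / sqrt(5) = 0.162115 nm
lambda = 2*d*sin(theta)  =>  sin(theta) = lambda / (2*d)
sin(theta) = 0.0946 / (2 * 0.162115) = 0.291768
theta = 16.96 deg


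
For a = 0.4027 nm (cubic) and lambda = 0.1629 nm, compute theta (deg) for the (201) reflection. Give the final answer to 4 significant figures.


d = a / sqrt(h^2+k^2+l^2)
d = 0.4027 / sqrt(5) = 0.180093 nm
lambda = 2*d*sin(theta)  =>  sin(theta) = lambda / (2*d)
sin(theta) = 0.1629 / (2 * 0.180093) = 0.452267
theta = 26.89 deg


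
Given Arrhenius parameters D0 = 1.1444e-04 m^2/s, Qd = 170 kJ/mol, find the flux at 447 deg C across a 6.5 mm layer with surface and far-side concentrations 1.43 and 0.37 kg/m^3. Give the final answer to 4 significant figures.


Step 1: D = D0 * exp(-Qd/(R*T))
T = 447 + 273.15 = 720.15 K
D = 1.1444e-04 * exp(-170e3 / (8.314 * 720.15)) = 5.33977e-17 m^2/s
Step 2: J = D * (C1 - C2) / dx
J = 5.33977e-17 * (1.43 - 0.37) / 6.5e-03
J = 8.708e-15 kg/(m^2*s)


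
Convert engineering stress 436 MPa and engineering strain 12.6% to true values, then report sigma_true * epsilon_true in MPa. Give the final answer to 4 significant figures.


sigma_true = sigma_eng * (1 + epsilon_eng)
sigma_true = 436 * (1 + 0.126) = 490.936 MPa
epsilon_true = ln(1 + epsilon_eng)
epsilon_true = ln(1 + 0.126) = 0.118672
sigma_true * epsilon_true = 490.936 * 0.118672 = 58.26 MPa


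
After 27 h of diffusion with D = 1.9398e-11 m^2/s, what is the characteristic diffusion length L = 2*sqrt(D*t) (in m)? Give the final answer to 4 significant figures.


t = 27 hr = 97200 s
Diffusion length = 2*sqrt(D*t)
= 2*sqrt(1.9398e-11 * 97200)
= 2.746e-03 m


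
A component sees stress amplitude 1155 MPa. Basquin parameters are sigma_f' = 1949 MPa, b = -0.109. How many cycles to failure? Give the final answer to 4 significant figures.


sigma_a = sigma_f' * (2*Nf)^b
2*Nf = (sigma_a / sigma_f')^(1/b)
2*Nf = (1155 / 1949)^(1/-0.109)
2*Nf = 121.528
Nf = 60.76 cycles


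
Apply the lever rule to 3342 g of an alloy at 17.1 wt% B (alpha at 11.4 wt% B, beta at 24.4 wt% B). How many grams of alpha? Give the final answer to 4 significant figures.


f_alpha = (C_beta - C0) / (C_beta - C_alpha)
f_alpha = (24.4 - 17.1) / (24.4 - 11.4) = 0.561538
m_alpha = f_alpha * m_total = 0.561538 * 3342 = 1877 g


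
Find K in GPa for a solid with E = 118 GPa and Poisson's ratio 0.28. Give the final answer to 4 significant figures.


K = E / (3*(1-2*nu))
K = 118 / (3*(1-2*0.28))
K = 89.39 GPa


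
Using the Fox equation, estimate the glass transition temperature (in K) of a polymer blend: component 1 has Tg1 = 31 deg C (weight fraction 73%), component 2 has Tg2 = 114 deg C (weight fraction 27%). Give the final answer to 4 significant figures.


1/Tg = w1/Tg1 + w2/Tg2 (in Kelvin)
Tg1 = 304.15 K, Tg2 = 387.15 K
1/Tg = 0.73/304.15 + 0.27/387.15
Tg = 322.8 K


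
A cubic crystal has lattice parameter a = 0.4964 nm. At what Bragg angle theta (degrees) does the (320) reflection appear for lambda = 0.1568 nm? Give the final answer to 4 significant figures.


d = a / sqrt(h^2+k^2+l^2)
d = 0.4964 / sqrt(13) = 0.137677 nm
lambda = 2*d*sin(theta)  =>  sin(theta) = lambda / (2*d)
sin(theta) = 0.1568 / (2 * 0.137677) = 0.56945
theta = 34.71 deg


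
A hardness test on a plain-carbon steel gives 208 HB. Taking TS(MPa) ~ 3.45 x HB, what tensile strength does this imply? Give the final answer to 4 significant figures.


TS (MPa) = 3.45 * HB
TS = 3.45 * 208
TS = 717.6 MPa


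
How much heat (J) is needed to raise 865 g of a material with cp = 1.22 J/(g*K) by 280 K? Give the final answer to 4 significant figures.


Q = m * cp * dT
Q = 865 * 1.22 * 280
Q = 295500 J


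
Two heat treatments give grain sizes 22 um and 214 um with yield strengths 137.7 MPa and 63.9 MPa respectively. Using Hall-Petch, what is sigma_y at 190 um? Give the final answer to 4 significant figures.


sigma_y = sigma0 + k / sqrt(d)
1/sqrt(d1) = 1/sqrt(2.2e-05) = 213.201;  1/sqrt(d2) = 68.3586
k = (sigma1 - sigma2) / (1/sqrt(d1) - 1/sqrt(d2)) = (137.7 - 63.9) / (213.201 - 68.3586) = 0.50952 MPa*m^0.5
sigma0 = sigma1 - k/sqrt(d1) = 137.7 - 0.50952*213.201 = 29.0699 MPa
sigma_y(d3) = 29.0699 + 0.50952 / sqrt(1.9e-04) = 66.03 MPa


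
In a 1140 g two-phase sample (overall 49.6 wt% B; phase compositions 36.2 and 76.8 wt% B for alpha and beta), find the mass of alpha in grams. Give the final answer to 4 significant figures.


f_alpha = (C_beta - C0) / (C_beta - C_alpha)
f_alpha = (76.8 - 49.6) / (76.8 - 36.2) = 0.669951
m_alpha = f_alpha * m_total = 0.669951 * 1140 = 763.7 g


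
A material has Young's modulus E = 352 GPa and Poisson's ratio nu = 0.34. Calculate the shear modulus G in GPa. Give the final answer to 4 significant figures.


G = E / (2*(1+nu))
G = 352 / (2*(1+0.34))
G = 131.3 GPa


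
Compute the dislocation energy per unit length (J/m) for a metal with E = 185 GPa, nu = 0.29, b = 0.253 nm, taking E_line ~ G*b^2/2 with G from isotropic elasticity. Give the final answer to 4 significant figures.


Step 1: G = E / (2*(1+nu))
G = 185 / (2*(1+0.29)) = 71.7054 GPa = 7.17054e+10 Pa
Step 2: E_line = G*b^2/2
b = 0.253 nm = 2.53e-10 m
E_line = 0.5 * 7.17054e+10 * (2.53e-10)^2 = 2.295e-09 J/m


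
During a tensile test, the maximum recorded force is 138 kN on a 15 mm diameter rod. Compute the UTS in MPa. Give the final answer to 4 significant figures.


A0 = pi*(d/2)^2 = pi*(15/2)^2 = 176.715 mm^2
UTS = F_max / A0 = 138*1000 / 176.715
UTS = 780.9 MPa


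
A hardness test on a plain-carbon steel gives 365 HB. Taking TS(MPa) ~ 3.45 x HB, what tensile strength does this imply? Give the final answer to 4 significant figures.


TS (MPa) = 3.45 * HB
TS = 3.45 * 365
TS = 1259 MPa


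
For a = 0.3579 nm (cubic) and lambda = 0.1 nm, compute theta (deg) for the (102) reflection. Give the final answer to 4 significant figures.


d = a / sqrt(h^2+k^2+l^2)
d = 0.3579 / sqrt(5) = 0.160058 nm
lambda = 2*d*sin(theta)  =>  sin(theta) = lambda / (2*d)
sin(theta) = 0.1 / (2 * 0.160058) = 0.312387
theta = 18.2 deg


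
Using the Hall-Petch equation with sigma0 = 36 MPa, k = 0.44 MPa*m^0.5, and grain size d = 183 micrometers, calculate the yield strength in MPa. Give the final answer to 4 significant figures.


sigma_y = sigma0 + k / sqrt(d)
d = 183 um = 1.83e-04 m
sigma_y = 36 + 0.44 / sqrt(1.83e-04)
sigma_y = 68.53 MPa


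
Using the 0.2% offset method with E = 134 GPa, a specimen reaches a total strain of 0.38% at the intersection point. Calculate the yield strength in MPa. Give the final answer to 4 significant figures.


Offset strain = 0.002
Elastic strain at yield = total_strain - offset = 3.8e-03 - 0.002 = 1.8e-03
sigma_y = E * elastic_strain = 134000 * 1.8e-03
sigma_y = 241.2 MPa


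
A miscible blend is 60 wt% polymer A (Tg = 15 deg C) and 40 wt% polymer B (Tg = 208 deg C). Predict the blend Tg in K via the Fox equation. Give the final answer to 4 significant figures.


1/Tg = w1/Tg1 + w2/Tg2 (in Kelvin)
Tg1 = 288.15 K, Tg2 = 481.15 K
1/Tg = 0.6/288.15 + 0.4/481.15
Tg = 343.2 K


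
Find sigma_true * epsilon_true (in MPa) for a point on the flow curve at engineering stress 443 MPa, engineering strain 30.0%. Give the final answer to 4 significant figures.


sigma_true = sigma_eng * (1 + epsilon_eng)
sigma_true = 443 * (1 + 0.3) = 575.9 MPa
epsilon_true = ln(1 + epsilon_eng)
epsilon_true = ln(1 + 0.3) = 0.262364
sigma_true * epsilon_true = 575.9 * 0.262364 = 151.1 MPa


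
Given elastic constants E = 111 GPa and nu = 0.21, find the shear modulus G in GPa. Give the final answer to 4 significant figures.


G = E / (2*(1+nu))
G = 111 / (2*(1+0.21))
G = 45.87 GPa


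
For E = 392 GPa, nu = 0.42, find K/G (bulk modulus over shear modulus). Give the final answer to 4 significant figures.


G = E / (2*(1+nu))
G = 392 / (2*(1+0.42)) = 138.028 GPa
K = E / (3*(1-2*nu))
K = 392 / (3*(1-2*0.42)) = 816.667 GPa
K/G = 816.667 / 138.028 = 5.917


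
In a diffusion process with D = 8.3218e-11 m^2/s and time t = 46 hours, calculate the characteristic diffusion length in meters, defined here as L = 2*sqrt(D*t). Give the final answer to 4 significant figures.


t = 46 hr = 165600 s
Diffusion length = 2*sqrt(D*t)
= 2*sqrt(8.3218e-11 * 165600)
= 7.425e-03 m


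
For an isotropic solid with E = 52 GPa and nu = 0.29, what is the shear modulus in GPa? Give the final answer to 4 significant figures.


G = E / (2*(1+nu))
G = 52 / (2*(1+0.29))
G = 20.16 GPa


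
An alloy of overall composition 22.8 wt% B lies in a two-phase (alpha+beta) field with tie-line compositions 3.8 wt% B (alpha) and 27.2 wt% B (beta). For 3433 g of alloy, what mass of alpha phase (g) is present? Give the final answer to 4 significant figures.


f_alpha = (C_beta - C0) / (C_beta - C_alpha)
f_alpha = (27.2 - 22.8) / (27.2 - 3.8) = 0.188034
m_alpha = f_alpha * m_total = 0.188034 * 3433 = 645.5 g


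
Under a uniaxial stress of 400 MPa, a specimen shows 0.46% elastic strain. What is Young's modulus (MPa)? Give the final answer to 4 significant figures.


E = sigma / epsilon
epsilon = 0.46% = 4.6e-03
E = 400 / 4.6e-03
E = 86960 MPa


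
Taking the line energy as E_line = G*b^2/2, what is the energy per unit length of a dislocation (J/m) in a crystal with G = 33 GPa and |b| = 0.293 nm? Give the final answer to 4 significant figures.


E = G*b^2/2
b = 0.293 nm = 2.93e-10 m
G = 33 GPa = 3.3e+10 Pa
E = 0.5 * 3.3e+10 * (2.93e-10)^2
E = 1.417e-09 J/m


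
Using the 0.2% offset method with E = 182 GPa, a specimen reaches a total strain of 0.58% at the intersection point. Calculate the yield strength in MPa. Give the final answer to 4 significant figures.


Offset strain = 0.002
Elastic strain at yield = total_strain - offset = 5.8e-03 - 0.002 = 3.8e-03
sigma_y = E * elastic_strain = 182000 * 3.8e-03
sigma_y = 691.6 MPa


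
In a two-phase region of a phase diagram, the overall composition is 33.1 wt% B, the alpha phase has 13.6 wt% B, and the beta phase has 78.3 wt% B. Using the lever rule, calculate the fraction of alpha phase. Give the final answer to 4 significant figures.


f_alpha = (C_beta - C0) / (C_beta - C_alpha)
f_alpha = (78.3 - 33.1) / (78.3 - 13.6)
f_alpha = 0.6986


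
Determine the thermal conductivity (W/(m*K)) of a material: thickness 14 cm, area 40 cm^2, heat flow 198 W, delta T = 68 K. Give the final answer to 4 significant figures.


k = Q*L / (A*dT)
L = 0.14 m, A = 4e-03 m^2
k = 198 * 0.14 / (4e-03 * 68)
k = 101.9 W/(m*K)


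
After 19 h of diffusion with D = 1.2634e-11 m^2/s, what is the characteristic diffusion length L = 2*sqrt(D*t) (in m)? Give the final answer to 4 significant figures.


t = 19 hr = 68400 s
Diffusion length = 2*sqrt(D*t)
= 2*sqrt(1.2634e-11 * 68400)
= 1.859e-03 m


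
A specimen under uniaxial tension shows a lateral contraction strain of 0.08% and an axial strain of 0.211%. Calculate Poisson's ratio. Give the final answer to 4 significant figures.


nu = -epsilon_lat / epsilon_axial
Lateral strain is contraction (negative), so using magnitudes:
nu = 0.08 / 0.211
nu = 0.3791


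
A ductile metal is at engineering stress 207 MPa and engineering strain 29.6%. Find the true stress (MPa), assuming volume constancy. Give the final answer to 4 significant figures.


sigma_true = sigma_eng * (1 + epsilon_eng)
sigma_true = 207 * (1 + 0.296)
sigma_true = 268.3 MPa


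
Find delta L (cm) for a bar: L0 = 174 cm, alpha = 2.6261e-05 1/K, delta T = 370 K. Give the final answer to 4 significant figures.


dL = L0 * alpha * dT
dL = 174 * 2.6261e-05 * 370
dL = 1.691 cm


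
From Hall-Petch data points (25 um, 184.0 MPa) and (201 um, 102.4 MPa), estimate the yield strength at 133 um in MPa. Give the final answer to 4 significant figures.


sigma_y = sigma0 + k / sqrt(d)
1/sqrt(d1) = 1/sqrt(2.5e-05) = 200;  1/sqrt(d2) = 70.5346
k = (sigma1 - sigma2) / (1/sqrt(d1) - 1/sqrt(d2)) = (184.0 - 102.4) / (200 - 70.5346) = 0.630284 MPa*m^0.5
sigma0 = sigma1 - k/sqrt(d1) = 184.0 - 0.630284*200 = 57.9432 MPa
sigma_y(d3) = 57.9432 + 0.630284 / sqrt(1.33e-04) = 112.6 MPa


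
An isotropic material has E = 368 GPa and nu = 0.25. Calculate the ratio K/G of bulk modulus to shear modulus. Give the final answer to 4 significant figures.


G = E / (2*(1+nu))
G = 368 / (2*(1+0.25)) = 147.2 GPa
K = E / (3*(1-2*nu))
K = 368 / (3*(1-2*0.25)) = 245.333 GPa
K/G = 245.333 / 147.2 = 1.667


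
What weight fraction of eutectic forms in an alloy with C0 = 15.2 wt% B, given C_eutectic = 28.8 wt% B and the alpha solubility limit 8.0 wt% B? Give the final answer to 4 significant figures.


f_primary = (C_e - C0) / (C_e - C_alpha_max)
f_primary = (28.8 - 15.2) / (28.8 - 8.0)
f_primary = 0.653846
f_eutectic = 1 - 0.653846 = 0.3462


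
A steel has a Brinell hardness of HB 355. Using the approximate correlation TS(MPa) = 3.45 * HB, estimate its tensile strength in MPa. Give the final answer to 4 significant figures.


TS (MPa) = 3.45 * HB
TS = 3.45 * 355
TS = 1225 MPa


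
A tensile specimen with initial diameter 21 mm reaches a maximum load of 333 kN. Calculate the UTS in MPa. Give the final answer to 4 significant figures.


A0 = pi*(d/2)^2 = pi*(21/2)^2 = 346.361 mm^2
UTS = F_max / A0 = 333*1000 / 346.361
UTS = 961.4 MPa


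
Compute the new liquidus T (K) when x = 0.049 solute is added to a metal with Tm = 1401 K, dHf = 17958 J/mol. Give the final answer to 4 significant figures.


dT = R*Tm^2*x / dHf
dT = 8.314 * 1401^2 * 0.049 / 17958
dT = 44.5271 K
T_new = 1401 - 44.5271 = 1356 K


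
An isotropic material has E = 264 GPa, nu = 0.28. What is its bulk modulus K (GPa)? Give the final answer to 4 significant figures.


K = E / (3*(1-2*nu))
K = 264 / (3*(1-2*0.28))
K = 200 GPa


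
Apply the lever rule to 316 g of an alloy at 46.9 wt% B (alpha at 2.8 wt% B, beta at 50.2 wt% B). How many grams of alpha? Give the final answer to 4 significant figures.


f_alpha = (C_beta - C0) / (C_beta - C_alpha)
f_alpha = (50.2 - 46.9) / (50.2 - 2.8) = 0.0696203
m_alpha = f_alpha * m_total = 0.0696203 * 316 = 22 g


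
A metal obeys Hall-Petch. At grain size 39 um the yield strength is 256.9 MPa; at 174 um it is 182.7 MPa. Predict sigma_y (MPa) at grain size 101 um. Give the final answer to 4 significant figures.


sigma_y = sigma0 + k / sqrt(d)
1/sqrt(d1) = 1/sqrt(3.9e-05) = 160.128;  1/sqrt(d2) = 75.8098
k = (sigma1 - sigma2) / (1/sqrt(d1) - 1/sqrt(d2)) = (256.9 - 182.7) / (160.128 - 75.8098) = 0.879998 MPa*m^0.5
sigma0 = sigma1 - k/sqrt(d1) = 256.9 - 0.879998*160.128 = 115.988 MPa
sigma_y(d3) = 115.988 + 0.879998 / sqrt(1.01e-04) = 203.6 MPa


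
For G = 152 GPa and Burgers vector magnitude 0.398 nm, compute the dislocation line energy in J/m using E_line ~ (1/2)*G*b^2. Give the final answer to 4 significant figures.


E = G*b^2/2
b = 0.398 nm = 3.98e-10 m
G = 152 GPa = 1.52e+11 Pa
E = 0.5 * 1.52e+11 * (3.98e-10)^2
E = 1.204e-08 J/m


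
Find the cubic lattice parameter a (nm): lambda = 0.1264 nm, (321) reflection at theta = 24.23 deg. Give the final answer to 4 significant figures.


d = lambda / (2*sin(theta))
d = 0.1264 / (2*sin(24.23 deg))
d = 0.153996 nm
a = d * sqrt(h^2+k^2+l^2) = 0.153996 * sqrt(14)
a = 0.5762 nm


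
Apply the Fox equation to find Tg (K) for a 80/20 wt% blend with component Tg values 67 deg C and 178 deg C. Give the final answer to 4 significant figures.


1/Tg = w1/Tg1 + w2/Tg2 (in Kelvin)
Tg1 = 340.15 K, Tg2 = 451.15 K
1/Tg = 0.8/340.15 + 0.2/451.15
Tg = 357.8 K


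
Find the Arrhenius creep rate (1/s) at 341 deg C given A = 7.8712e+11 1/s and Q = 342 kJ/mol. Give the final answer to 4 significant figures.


rate = A * exp(-Q / (R*T))
T = 341 + 273.15 = 614.15 K
rate = 7.8712e+11 * exp(-342e3 / (8.314 * 614.15))
rate = 6.416e-18 1/s


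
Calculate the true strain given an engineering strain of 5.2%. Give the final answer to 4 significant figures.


epsilon_true = ln(1 + epsilon_eng)
epsilon_true = ln(1 + 0.052)
epsilon_true = 0.05069


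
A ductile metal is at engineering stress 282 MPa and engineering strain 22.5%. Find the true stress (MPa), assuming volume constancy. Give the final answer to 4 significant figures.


sigma_true = sigma_eng * (1 + epsilon_eng)
sigma_true = 282 * (1 + 0.225)
sigma_true = 345.5 MPa


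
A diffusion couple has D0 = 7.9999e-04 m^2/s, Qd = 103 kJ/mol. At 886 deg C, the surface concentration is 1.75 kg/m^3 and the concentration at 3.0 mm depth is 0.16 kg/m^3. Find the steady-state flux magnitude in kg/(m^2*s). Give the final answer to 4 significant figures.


Step 1: D = D0 * exp(-Qd/(R*T))
T = 886 + 273.15 = 1159.15 K
D = 7.9999e-04 * exp(-103e3 / (8.314 * 1159.15)) = 1.82574e-08 m^2/s
Step 2: J = D * (C1 - C2) / dx
J = 1.82574e-08 * (1.75 - 0.16) / 3e-03
J = 9.676e-06 kg/(m^2*s)


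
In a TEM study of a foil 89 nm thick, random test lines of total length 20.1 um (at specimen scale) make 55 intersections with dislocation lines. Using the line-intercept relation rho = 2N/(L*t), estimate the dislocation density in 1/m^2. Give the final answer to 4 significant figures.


rho = 2N / (L * t)
L = 20.1 um = 2.01e-05 m, t = 89 nm = 8.9e-08 m
rho = 2 * 55 / (2.01e-05 * 8.9e-08)
rho = 6.149e+13 1/m^2


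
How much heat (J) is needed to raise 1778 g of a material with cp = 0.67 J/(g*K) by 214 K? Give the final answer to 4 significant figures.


Q = m * cp * dT
Q = 1778 * 0.67 * 214
Q = 254900 J


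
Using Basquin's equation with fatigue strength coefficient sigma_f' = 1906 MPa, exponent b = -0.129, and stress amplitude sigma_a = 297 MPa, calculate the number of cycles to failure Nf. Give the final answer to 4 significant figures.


sigma_a = sigma_f' * (2*Nf)^b
2*Nf = (sigma_a / sigma_f')^(1/b)
2*Nf = (297 / 1906)^(1/-0.129)
2*Nf = 1.81407e+06
Nf = 907000 cycles


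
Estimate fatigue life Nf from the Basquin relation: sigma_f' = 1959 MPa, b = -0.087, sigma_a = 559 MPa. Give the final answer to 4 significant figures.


sigma_a = sigma_f' * (2*Nf)^b
2*Nf = (sigma_a / sigma_f')^(1/b)
2*Nf = (559 / 1959)^(1/-0.087)
2*Nf = 1.81983e+06
Nf = 909900 cycles


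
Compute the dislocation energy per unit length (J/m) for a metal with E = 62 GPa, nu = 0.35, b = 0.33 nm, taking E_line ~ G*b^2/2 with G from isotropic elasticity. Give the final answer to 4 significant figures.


Step 1: G = E / (2*(1+nu))
G = 62 / (2*(1+0.35)) = 22.963 GPa = 2.2963e+10 Pa
Step 2: E_line = G*b^2/2
b = 0.33 nm = 3.3e-10 m
E_line = 0.5 * 2.2963e+10 * (3.3e-10)^2 = 1.25e-09 J/m


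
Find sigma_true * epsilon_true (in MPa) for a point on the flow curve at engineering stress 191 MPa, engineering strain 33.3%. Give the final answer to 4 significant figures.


sigma_true = sigma_eng * (1 + epsilon_eng)
sigma_true = 191 * (1 + 0.333) = 254.603 MPa
epsilon_true = ln(1 + epsilon_eng)
epsilon_true = ln(1 + 0.333) = 0.287432
sigma_true * epsilon_true = 254.603 * 0.287432 = 73.18 MPa


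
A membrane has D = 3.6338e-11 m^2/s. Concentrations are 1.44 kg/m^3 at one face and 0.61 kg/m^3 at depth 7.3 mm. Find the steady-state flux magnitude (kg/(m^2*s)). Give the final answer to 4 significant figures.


J = -D * (dC/dx) = D * (C1 - C2) / dx
J = 3.6338e-11 * (1.44 - 0.61) / 7.3e-03
J = 4.132e-09 kg/(m^2*s)


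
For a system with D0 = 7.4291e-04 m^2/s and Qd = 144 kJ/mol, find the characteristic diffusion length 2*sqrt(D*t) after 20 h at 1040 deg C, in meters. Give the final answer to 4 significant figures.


Step 1: D = D0 * exp(-Qd/(R*T))
T = 1313.15 K
D = 7.4291e-04 * exp(-144e3 / (8.314 * 1313.15)) = 1.38893e-09 m^2/s
Step 2: L = 2*sqrt(D*t)
t = 20 h = 72000 s
L = 2*sqrt(1.38893e-09 * 72000) = 0.02 m


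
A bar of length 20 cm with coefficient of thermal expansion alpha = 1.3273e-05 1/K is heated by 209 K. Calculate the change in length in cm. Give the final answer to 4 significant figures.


dL = L0 * alpha * dT
dL = 20 * 1.3273e-05 * 209
dL = 0.05548 cm


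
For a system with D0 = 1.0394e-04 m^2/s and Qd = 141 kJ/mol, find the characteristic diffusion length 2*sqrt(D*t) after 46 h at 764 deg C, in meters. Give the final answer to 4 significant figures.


Step 1: D = D0 * exp(-Qd/(R*T))
T = 1037.15 K
D = 1.0394e-04 * exp(-141e3 / (8.314 * 1037.15)) = 8.22724e-12 m^2/s
Step 2: L = 2*sqrt(D*t)
t = 46 h = 165600 s
L = 2*sqrt(8.22724e-12 * 165600) = 2.334e-03 m


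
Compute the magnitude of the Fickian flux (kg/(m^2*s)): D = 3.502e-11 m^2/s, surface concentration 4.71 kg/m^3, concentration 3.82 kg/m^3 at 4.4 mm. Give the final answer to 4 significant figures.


J = -D * (dC/dx) = D * (C1 - C2) / dx
J = 3.502e-11 * (4.71 - 3.82) / 4.4e-03
J = 7.084e-09 kg/(m^2*s)


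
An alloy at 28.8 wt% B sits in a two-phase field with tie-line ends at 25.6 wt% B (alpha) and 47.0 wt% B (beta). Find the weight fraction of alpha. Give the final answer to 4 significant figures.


f_alpha = (C_beta - C0) / (C_beta - C_alpha)
f_alpha = (47.0 - 28.8) / (47.0 - 25.6)
f_alpha = 0.8505
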